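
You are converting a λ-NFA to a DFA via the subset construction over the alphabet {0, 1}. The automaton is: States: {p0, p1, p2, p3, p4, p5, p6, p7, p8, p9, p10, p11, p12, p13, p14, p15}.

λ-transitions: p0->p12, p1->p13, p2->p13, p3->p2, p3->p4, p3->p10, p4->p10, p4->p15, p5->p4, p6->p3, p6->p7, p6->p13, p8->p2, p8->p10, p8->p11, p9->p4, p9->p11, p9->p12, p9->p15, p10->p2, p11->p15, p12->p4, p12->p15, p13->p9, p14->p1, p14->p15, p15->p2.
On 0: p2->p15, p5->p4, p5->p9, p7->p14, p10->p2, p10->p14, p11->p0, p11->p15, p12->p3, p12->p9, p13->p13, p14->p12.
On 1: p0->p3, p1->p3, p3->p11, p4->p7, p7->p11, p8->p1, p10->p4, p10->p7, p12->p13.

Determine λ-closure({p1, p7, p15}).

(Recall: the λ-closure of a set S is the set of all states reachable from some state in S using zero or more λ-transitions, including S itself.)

{p1, p2, p4, p7, p9, p10, p11, p12, p13, p15}

Start with {p1, p7, p15}.
From p1 via λ: add p13.
From p15 via λ: add p2.
From p13 via λ: add p9.
From p9 via λ: add p4, p11, p12.
From p4 via λ: add p10.
No new states can be added; the closed set is {p1, p2, p4, p7, p9, p10, p11, p12, p13, p15}.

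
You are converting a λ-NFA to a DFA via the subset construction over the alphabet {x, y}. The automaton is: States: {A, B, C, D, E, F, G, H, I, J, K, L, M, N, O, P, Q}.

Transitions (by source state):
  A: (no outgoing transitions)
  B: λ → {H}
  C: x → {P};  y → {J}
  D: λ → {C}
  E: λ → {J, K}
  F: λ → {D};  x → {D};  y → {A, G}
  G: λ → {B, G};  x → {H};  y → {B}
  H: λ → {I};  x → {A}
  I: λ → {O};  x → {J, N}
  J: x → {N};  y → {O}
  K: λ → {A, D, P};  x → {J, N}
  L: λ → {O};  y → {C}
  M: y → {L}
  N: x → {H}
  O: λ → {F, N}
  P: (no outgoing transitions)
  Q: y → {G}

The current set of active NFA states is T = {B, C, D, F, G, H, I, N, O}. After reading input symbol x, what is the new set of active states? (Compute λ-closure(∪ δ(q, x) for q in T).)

C on x → {P}.
F on x → {D}.
G on x → {H}.
H on x → {A}.
I on x → {J, N}.
N on x → {H}.
No x-transition from B, D, O.
Union after reading x: {A, D, H, J, N, P}.
Now take the λ-closure:
From D via λ: add C.
From H via λ: add I.
From I via λ: add O.
From O via λ: add F.
No new states can be added; the closed set is {A, C, D, F, H, I, J, N, O, P}.

{A, C, D, F, H, I, J, N, O, P}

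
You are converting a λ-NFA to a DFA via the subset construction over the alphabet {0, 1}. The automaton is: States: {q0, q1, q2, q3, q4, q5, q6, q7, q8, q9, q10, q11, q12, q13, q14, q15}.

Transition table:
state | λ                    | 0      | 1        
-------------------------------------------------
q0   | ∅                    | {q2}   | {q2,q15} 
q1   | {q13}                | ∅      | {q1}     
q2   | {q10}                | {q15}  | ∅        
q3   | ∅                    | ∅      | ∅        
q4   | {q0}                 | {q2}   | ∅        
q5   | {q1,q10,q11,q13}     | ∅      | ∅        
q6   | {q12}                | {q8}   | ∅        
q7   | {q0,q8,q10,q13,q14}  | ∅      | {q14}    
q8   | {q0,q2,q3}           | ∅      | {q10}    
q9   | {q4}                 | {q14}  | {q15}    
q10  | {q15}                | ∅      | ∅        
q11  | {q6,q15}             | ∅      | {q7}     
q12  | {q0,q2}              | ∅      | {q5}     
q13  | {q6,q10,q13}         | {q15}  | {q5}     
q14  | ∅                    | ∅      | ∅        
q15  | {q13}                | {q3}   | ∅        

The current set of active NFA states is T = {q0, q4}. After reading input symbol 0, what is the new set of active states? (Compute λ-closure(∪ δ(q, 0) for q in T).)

{q0, q2, q6, q10, q12, q13, q15}

q0 on 0 → {q2}.
q4 on 0 → {q2}.
Union after reading 0: {q2}.
Now take the λ-closure:
From q2 via λ: add q10.
From q10 via λ: add q15.
From q15 via λ: add q13.
From q13 via λ: add q6.
From q6 via λ: add q12.
From q12 via λ: add q0.
No new states can be added; the closed set is {q0, q2, q6, q10, q12, q13, q15}.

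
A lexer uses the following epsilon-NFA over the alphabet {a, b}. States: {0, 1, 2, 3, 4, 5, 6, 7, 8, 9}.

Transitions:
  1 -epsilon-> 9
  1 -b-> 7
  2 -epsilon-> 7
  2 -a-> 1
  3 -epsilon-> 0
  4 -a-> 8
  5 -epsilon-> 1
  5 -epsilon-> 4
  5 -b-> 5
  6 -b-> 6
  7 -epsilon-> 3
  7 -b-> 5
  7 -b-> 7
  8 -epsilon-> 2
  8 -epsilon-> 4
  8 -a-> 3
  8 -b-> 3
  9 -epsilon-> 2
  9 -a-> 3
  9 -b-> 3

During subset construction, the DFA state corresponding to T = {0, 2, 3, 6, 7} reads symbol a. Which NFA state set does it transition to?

{0, 1, 2, 3, 7, 9}

2 on a → {1}.
No a-transition from 0, 3, 6, 7.
Union after reading a: {1}.
Now take the epsilon-closure:
From 1 via epsilon: add 9.
From 9 via epsilon: add 2.
From 2 via epsilon: add 7.
From 7 via epsilon: add 3.
From 3 via epsilon: add 0.
No new states can be added; the closed set is {0, 1, 2, 3, 7, 9}.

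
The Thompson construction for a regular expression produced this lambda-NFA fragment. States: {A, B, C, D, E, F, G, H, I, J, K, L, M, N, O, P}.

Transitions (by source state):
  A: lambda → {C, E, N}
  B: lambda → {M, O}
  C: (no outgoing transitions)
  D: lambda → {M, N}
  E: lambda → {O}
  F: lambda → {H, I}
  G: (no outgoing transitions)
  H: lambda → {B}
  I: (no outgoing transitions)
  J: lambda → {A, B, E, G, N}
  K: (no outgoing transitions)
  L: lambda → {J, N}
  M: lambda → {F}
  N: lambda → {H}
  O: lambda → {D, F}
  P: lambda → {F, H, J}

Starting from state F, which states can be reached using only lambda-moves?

Start with {F}.
From F via lambda: add H, I.
From H via lambda: add B.
From B via lambda: add M, O.
From O via lambda: add D.
From D via lambda: add N.
No new states can be added; the closed set is {B, D, F, H, I, M, N, O}.

{B, D, F, H, I, M, N, O}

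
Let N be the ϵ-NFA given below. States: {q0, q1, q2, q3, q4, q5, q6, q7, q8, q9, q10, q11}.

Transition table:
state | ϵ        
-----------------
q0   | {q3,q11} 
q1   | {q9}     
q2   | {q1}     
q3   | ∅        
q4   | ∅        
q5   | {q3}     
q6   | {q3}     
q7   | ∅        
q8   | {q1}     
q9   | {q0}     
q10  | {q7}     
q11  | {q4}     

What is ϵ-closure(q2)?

Start with {q2}.
From q2 via ϵ: add q1.
From q1 via ϵ: add q9.
From q9 via ϵ: add q0.
From q0 via ϵ: add q3, q11.
From q11 via ϵ: add q4.
No new states can be added; the closed set is {q0, q1, q2, q3, q4, q9, q11}.

{q0, q1, q2, q3, q4, q9, q11}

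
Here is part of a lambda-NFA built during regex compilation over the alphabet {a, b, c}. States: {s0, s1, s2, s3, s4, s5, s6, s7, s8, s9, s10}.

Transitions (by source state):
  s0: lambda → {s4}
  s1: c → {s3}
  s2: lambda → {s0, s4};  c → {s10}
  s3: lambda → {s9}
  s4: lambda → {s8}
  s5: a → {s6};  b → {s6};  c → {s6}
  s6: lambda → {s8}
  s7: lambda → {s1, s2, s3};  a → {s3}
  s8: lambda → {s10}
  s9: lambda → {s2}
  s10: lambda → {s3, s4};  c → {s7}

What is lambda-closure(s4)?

{s0, s2, s3, s4, s8, s9, s10}

Start with {s4}.
From s4 via lambda: add s8.
From s8 via lambda: add s10.
From s10 via lambda: add s3.
From s3 via lambda: add s9.
From s9 via lambda: add s2.
From s2 via lambda: add s0.
No new states can be added; the closed set is {s0, s2, s3, s4, s8, s9, s10}.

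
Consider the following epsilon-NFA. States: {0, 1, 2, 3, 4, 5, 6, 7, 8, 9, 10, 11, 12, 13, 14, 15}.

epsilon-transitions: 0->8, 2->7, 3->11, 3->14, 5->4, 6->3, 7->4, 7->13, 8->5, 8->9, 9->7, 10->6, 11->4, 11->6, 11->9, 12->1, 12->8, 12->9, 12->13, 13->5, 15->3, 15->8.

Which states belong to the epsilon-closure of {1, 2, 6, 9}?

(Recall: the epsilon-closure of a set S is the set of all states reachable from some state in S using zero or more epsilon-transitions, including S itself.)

{1, 2, 3, 4, 5, 6, 7, 9, 11, 13, 14}

Start with {1, 2, 6, 9}.
From 2 via epsilon: add 7.
From 6 via epsilon: add 3.
From 3 via epsilon: add 11, 14.
From 7 via epsilon: add 4, 13.
From 13 via epsilon: add 5.
No new states can be added; the closed set is {1, 2, 3, 4, 5, 6, 7, 9, 11, 13, 14}.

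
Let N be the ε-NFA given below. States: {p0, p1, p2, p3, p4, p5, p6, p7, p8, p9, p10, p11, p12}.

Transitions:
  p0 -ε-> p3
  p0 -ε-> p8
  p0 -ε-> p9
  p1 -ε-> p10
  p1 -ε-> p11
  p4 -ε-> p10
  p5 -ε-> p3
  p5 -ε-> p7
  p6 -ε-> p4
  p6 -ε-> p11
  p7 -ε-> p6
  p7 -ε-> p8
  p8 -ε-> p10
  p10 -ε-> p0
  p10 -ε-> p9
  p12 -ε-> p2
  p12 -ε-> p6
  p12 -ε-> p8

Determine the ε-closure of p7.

Start with {p7}.
From p7 via ε: add p6, p8.
From p6 via ε: add p4, p11.
From p8 via ε: add p10.
From p10 via ε: add p0, p9.
From p0 via ε: add p3.
No new states can be added; the closed set is {p0, p3, p4, p6, p7, p8, p9, p10, p11}.

{p0, p3, p4, p6, p7, p8, p9, p10, p11}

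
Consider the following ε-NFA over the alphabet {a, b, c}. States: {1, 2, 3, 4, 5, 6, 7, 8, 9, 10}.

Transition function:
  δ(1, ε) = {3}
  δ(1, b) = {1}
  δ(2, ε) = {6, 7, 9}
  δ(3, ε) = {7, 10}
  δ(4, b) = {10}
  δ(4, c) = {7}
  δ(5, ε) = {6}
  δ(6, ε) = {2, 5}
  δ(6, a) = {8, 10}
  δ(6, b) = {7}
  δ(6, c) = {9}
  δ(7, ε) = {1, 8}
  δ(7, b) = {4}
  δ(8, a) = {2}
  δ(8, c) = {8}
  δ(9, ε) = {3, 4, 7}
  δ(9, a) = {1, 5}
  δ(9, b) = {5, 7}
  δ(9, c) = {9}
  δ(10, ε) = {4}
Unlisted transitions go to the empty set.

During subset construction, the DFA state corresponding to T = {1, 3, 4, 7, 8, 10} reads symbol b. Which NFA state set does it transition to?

1 on b → {1}.
4 on b → {10}.
7 on b → {4}.
No b-transition from 3, 8, 10.
Union after reading b: {1, 4, 10}.
Now take the ε-closure:
From 1 via ε: add 3.
From 3 via ε: add 7.
From 7 via ε: add 8.
No new states can be added; the closed set is {1, 3, 4, 7, 8, 10}.

{1, 3, 4, 7, 8, 10}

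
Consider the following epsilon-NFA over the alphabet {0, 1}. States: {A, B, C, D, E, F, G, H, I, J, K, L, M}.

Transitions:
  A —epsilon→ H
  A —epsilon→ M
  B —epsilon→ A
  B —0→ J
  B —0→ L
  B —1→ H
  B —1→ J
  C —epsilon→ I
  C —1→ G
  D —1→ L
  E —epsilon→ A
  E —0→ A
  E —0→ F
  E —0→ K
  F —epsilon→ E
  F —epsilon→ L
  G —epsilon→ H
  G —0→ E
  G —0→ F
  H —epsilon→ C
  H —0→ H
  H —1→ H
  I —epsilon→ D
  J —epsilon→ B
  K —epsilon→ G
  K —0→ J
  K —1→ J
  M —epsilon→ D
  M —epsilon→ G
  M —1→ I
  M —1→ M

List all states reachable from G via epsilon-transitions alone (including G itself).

{C, D, G, H, I}

Start with {G}.
From G via epsilon: add H.
From H via epsilon: add C.
From C via epsilon: add I.
From I via epsilon: add D.
No new states can be added; the closed set is {C, D, G, H, I}.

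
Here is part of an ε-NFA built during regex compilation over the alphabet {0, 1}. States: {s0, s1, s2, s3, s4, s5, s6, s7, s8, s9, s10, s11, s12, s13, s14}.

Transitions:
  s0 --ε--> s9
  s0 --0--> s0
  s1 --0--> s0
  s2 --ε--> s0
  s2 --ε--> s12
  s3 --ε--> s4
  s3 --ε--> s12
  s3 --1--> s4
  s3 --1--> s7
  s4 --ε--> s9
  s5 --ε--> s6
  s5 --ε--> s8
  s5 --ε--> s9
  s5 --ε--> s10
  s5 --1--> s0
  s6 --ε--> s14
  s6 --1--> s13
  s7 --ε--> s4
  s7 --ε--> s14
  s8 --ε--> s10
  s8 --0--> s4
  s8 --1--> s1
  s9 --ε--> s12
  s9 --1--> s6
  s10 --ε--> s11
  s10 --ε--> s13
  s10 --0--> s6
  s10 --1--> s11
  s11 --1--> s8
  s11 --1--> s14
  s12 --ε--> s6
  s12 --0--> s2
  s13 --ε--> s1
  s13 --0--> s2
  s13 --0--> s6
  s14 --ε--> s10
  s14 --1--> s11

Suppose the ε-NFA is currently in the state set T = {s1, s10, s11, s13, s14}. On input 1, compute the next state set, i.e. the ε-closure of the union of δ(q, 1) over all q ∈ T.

s10 on 1 → {s11}.
s11 on 1 → {s8, s14}.
s14 on 1 → {s11}.
No 1-transition from s1, s13.
Union after reading 1: {s8, s11, s14}.
Now take the ε-closure:
From s8 via ε: add s10.
From s10 via ε: add s13.
From s13 via ε: add s1.
No new states can be added; the closed set is {s1, s8, s10, s11, s13, s14}.

{s1, s8, s10, s11, s13, s14}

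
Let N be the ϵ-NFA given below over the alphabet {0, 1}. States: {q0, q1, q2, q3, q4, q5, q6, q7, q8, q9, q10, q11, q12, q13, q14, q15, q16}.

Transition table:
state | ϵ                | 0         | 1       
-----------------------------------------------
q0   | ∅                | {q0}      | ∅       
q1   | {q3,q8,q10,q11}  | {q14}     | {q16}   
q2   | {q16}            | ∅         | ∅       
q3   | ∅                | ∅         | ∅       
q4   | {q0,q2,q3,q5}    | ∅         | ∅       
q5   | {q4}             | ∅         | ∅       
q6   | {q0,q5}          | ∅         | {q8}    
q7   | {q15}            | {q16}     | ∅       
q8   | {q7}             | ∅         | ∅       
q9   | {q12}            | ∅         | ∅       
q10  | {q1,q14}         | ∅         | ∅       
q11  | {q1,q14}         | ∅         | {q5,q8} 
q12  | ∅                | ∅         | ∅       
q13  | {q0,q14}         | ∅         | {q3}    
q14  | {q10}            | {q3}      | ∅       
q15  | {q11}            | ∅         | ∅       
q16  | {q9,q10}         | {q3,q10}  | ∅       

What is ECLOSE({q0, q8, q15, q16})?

{q0, q1, q3, q7, q8, q9, q10, q11, q12, q14, q15, q16}

Start with {q0, q8, q15, q16}.
From q8 via ϵ: add q7.
From q15 via ϵ: add q11.
From q16 via ϵ: add q9, q10.
From q9 via ϵ: add q12.
From q10 via ϵ: add q1, q14.
From q1 via ϵ: add q3.
No new states can be added; the closed set is {q0, q1, q3, q7, q8, q9, q10, q11, q12, q14, q15, q16}.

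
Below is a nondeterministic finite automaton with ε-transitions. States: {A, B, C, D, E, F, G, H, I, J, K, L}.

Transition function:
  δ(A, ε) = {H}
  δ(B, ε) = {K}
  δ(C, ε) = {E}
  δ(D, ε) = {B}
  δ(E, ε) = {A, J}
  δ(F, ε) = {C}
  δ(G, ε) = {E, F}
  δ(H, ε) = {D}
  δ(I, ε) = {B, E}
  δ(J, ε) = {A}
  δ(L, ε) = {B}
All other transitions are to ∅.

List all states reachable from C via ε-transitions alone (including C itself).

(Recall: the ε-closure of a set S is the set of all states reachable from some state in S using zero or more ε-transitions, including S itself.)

Start with {C}.
From C via ε: add E.
From E via ε: add A, J.
From A via ε: add H.
From H via ε: add D.
From D via ε: add B.
From B via ε: add K.
No new states can be added; the closed set is {A, B, C, D, E, H, J, K}.

{A, B, C, D, E, H, J, K}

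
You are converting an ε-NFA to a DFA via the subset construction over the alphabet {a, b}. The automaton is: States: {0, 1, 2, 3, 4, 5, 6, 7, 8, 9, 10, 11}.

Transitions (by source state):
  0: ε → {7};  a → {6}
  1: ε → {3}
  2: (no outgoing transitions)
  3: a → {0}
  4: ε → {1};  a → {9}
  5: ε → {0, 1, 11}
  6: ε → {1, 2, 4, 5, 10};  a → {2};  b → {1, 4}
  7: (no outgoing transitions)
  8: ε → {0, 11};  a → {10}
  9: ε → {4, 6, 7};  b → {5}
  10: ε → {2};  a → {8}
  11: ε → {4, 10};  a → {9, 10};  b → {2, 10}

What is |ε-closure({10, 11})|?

6

Start with {10, 11}.
From 10 via ε: add 2.
From 11 via ε: add 4.
From 4 via ε: add 1.
From 1 via ε: add 3.
ε-closure = {1, 2, 3, 4, 10, 11}, which has 6 states.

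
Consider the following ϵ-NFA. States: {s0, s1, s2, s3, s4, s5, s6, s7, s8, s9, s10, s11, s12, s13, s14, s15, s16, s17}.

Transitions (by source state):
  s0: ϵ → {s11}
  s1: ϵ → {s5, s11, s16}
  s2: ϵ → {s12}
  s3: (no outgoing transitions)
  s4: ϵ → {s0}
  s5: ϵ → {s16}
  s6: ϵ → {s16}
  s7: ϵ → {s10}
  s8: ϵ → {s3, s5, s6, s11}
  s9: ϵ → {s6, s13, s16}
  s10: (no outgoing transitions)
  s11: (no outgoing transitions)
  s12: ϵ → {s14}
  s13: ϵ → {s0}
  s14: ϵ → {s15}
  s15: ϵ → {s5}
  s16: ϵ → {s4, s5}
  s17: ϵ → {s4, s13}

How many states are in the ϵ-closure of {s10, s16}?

6

Start with {s10, s16}.
From s16 via ϵ: add s4, s5.
From s4 via ϵ: add s0.
From s0 via ϵ: add s11.
ϵ-closure = {s0, s4, s5, s10, s11, s16}, which has 6 states.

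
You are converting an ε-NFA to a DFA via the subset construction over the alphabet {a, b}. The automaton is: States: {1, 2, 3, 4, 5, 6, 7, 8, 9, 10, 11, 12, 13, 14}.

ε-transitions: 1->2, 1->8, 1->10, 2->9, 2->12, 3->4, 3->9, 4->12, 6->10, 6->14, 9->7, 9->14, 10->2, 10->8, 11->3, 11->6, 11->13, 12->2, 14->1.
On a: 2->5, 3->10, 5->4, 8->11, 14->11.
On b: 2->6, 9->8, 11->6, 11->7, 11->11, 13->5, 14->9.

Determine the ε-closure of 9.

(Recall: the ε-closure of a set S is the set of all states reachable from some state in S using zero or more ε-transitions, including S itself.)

{1, 2, 7, 8, 9, 10, 12, 14}

Start with {9}.
From 9 via ε: add 7, 14.
From 14 via ε: add 1.
From 1 via ε: add 2, 8, 10.
From 2 via ε: add 12.
No new states can be added; the closed set is {1, 2, 7, 8, 9, 10, 12, 14}.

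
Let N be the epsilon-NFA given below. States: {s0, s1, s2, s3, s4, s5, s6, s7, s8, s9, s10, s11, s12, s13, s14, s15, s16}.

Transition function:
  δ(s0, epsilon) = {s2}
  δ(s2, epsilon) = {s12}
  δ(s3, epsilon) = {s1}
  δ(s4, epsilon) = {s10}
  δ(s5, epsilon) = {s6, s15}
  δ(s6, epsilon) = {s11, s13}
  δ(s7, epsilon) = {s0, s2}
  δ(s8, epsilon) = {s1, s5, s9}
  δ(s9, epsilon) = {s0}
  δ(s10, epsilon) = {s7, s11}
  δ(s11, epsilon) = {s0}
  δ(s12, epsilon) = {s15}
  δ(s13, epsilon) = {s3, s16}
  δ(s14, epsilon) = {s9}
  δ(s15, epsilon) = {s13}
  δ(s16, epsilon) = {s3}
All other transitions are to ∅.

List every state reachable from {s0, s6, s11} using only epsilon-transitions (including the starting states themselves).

{s0, s1, s2, s3, s6, s11, s12, s13, s15, s16}

Start with {s0, s6, s11}.
From s0 via epsilon: add s2.
From s6 via epsilon: add s13.
From s2 via epsilon: add s12.
From s13 via epsilon: add s3, s16.
From s3 via epsilon: add s1.
From s12 via epsilon: add s15.
No new states can be added; the closed set is {s0, s1, s2, s3, s6, s11, s12, s13, s15, s16}.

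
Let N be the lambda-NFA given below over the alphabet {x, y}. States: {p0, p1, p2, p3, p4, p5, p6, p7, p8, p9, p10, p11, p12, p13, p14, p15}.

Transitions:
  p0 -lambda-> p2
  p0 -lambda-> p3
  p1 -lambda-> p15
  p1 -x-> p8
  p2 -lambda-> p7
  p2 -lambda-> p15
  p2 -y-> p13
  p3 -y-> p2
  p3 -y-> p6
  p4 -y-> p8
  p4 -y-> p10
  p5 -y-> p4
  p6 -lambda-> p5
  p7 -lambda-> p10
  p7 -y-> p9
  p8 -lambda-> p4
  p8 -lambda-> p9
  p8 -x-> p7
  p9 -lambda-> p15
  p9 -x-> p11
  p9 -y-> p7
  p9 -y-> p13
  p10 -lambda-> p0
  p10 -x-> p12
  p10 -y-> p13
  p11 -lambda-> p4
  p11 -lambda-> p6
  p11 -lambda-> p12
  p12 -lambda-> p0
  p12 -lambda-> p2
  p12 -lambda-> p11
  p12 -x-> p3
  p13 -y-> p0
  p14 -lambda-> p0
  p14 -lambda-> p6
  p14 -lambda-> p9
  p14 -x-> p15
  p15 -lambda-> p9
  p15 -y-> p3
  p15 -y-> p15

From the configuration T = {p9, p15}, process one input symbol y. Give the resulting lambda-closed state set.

p9 on y → {p7, p13}.
p15 on y → {p3, p15}.
Union after reading y: {p3, p7, p13, p15}.
Now take the lambda-closure:
From p7 via lambda: add p10.
From p15 via lambda: add p9.
From p10 via lambda: add p0.
From p0 via lambda: add p2.
No new states can be added; the closed set is {p0, p2, p3, p7, p9, p10, p13, p15}.

{p0, p2, p3, p7, p9, p10, p13, p15}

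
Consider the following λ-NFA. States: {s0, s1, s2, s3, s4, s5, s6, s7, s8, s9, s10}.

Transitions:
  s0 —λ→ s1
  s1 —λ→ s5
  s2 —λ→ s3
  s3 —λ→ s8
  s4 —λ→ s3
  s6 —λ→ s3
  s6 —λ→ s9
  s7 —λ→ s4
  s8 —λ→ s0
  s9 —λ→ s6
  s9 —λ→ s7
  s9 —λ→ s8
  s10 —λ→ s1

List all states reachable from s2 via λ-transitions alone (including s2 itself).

Start with {s2}.
From s2 via λ: add s3.
From s3 via λ: add s8.
From s8 via λ: add s0.
From s0 via λ: add s1.
From s1 via λ: add s5.
No new states can be added; the closed set is {s0, s1, s2, s3, s5, s8}.

{s0, s1, s2, s3, s5, s8}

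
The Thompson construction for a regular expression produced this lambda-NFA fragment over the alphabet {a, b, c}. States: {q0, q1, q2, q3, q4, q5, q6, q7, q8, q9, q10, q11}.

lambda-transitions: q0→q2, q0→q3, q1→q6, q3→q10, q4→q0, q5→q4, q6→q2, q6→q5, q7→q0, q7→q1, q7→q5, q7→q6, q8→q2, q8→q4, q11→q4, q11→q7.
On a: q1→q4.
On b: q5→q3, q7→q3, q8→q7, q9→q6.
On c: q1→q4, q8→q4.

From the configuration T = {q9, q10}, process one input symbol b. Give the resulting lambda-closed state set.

{q0, q2, q3, q4, q5, q6, q10}

q9 on b → {q6}.
No b-transition from q10.
Union after reading b: {q6}.
Now take the lambda-closure:
From q6 via lambda: add q2, q5.
From q5 via lambda: add q4.
From q4 via lambda: add q0.
From q0 via lambda: add q3.
From q3 via lambda: add q10.
No new states can be added; the closed set is {q0, q2, q3, q4, q5, q6, q10}.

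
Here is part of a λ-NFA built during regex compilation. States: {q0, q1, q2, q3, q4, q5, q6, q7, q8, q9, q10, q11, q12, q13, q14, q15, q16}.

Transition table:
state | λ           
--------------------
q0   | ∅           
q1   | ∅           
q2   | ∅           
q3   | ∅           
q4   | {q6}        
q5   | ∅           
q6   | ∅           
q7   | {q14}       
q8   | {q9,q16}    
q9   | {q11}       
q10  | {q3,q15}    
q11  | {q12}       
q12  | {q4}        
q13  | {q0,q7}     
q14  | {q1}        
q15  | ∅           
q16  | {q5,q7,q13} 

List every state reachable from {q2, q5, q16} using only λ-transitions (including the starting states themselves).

{q0, q1, q2, q5, q7, q13, q14, q16}

Start with {q2, q5, q16}.
From q16 via λ: add q7, q13.
From q7 via λ: add q14.
From q13 via λ: add q0.
From q14 via λ: add q1.
No new states can be added; the closed set is {q0, q1, q2, q5, q7, q13, q14, q16}.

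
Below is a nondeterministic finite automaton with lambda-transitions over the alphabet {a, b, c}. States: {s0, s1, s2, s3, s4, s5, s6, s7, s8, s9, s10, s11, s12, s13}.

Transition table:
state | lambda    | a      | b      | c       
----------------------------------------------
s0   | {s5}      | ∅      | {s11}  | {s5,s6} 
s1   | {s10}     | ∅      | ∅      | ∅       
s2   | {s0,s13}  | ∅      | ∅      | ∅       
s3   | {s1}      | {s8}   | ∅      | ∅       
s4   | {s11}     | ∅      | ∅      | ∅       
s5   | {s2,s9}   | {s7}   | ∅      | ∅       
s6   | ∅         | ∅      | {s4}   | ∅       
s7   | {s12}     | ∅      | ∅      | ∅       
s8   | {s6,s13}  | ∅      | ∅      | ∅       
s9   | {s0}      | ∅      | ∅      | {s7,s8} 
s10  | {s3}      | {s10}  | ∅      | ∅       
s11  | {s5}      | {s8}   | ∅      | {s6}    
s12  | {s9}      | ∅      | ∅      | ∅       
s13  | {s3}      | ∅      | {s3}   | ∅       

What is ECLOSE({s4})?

Start with {s4}.
From s4 via lambda: add s11.
From s11 via lambda: add s5.
From s5 via lambda: add s2, s9.
From s2 via lambda: add s0, s13.
From s13 via lambda: add s3.
From s3 via lambda: add s1.
From s1 via lambda: add s10.
No new states can be added; the closed set is {s0, s1, s2, s3, s4, s5, s9, s10, s11, s13}.

{s0, s1, s2, s3, s4, s5, s9, s10, s11, s13}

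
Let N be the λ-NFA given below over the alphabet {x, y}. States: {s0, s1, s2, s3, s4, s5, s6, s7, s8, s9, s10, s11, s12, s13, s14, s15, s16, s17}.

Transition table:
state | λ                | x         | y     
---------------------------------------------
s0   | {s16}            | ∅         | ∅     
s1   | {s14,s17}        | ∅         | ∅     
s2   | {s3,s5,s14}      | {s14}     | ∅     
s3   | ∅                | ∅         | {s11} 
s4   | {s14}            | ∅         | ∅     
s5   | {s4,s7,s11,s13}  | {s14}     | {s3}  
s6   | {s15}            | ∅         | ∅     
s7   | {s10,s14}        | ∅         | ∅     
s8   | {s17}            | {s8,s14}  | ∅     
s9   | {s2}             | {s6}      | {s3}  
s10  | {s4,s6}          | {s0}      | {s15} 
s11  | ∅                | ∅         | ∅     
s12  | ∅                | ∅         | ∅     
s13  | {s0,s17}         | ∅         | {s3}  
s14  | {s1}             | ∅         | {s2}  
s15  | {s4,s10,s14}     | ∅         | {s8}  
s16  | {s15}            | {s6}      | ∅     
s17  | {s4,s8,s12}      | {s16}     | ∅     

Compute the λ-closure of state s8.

{s1, s4, s8, s12, s14, s17}

Start with {s8}.
From s8 via λ: add s17.
From s17 via λ: add s4, s12.
From s4 via λ: add s14.
From s14 via λ: add s1.
No new states can be added; the closed set is {s1, s4, s8, s12, s14, s17}.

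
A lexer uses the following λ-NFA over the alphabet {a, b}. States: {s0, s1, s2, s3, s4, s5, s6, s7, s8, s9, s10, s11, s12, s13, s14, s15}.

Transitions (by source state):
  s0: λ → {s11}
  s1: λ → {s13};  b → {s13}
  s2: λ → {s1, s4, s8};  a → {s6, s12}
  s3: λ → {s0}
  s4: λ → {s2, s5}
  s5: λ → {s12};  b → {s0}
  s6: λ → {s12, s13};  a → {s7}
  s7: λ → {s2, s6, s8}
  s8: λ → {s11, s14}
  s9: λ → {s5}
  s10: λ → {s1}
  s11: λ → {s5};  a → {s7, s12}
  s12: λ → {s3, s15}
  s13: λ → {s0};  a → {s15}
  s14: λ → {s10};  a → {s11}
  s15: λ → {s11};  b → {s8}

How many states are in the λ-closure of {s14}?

10

Start with {s14}.
From s14 via λ: add s10.
From s10 via λ: add s1.
From s1 via λ: add s13.
From s13 via λ: add s0.
From s0 via λ: add s11.
From s11 via λ: add s5.
From s5 via λ: add s12.
From s12 via λ: add s3, s15.
λ-closure = {s0, s1, s3, s5, s10, s11, s12, s13, s14, s15}, which has 10 states.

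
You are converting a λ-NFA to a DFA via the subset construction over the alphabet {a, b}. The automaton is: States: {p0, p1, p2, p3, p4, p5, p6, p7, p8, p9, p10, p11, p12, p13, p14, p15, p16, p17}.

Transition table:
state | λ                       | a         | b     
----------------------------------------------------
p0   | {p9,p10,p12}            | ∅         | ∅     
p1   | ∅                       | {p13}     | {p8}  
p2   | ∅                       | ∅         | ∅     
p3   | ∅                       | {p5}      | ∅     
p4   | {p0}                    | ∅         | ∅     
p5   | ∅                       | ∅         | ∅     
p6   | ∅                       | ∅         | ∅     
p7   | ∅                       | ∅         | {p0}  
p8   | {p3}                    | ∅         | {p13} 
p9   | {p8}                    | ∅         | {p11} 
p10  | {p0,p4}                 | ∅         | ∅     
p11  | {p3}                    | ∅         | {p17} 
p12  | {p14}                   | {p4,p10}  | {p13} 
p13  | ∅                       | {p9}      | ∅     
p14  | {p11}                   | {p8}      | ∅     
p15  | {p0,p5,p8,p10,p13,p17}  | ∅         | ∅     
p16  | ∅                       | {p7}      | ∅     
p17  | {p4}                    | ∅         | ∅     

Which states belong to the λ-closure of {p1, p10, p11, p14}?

Start with {p1, p10, p11, p14}.
From p10 via λ: add p0, p4.
From p11 via λ: add p3.
From p0 via λ: add p9, p12.
From p9 via λ: add p8.
No new states can be added; the closed set is {p0, p1, p3, p4, p8, p9, p10, p11, p12, p14}.

{p0, p1, p3, p4, p8, p9, p10, p11, p12, p14}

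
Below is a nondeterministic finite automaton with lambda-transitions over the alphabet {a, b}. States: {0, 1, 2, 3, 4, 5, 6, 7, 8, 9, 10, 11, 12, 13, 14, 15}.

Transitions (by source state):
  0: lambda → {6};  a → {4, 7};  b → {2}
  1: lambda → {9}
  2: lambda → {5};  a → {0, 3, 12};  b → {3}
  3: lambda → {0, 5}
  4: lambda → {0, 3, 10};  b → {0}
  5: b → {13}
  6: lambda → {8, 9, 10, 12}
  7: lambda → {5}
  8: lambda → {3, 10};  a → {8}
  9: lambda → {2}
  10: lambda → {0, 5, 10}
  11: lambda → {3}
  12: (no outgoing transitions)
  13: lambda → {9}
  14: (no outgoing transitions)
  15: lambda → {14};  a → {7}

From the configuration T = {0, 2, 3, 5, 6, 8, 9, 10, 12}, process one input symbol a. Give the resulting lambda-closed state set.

{0, 2, 3, 4, 5, 6, 7, 8, 9, 10, 12}

0 on a → {4, 7}.
2 on a → {0, 3, 12}.
8 on a → {8}.
No a-transition from 3, 5, 6, 9, 10, 12.
Union after reading a: {0, 3, 4, 7, 8, 12}.
Now take the lambda-closure:
From 0 via lambda: add 6.
From 3 via lambda: add 5.
From 4 via lambda: add 10.
From 6 via lambda: add 9.
From 9 via lambda: add 2.
No new states can be added; the closed set is {0, 2, 3, 4, 5, 6, 7, 8, 9, 10, 12}.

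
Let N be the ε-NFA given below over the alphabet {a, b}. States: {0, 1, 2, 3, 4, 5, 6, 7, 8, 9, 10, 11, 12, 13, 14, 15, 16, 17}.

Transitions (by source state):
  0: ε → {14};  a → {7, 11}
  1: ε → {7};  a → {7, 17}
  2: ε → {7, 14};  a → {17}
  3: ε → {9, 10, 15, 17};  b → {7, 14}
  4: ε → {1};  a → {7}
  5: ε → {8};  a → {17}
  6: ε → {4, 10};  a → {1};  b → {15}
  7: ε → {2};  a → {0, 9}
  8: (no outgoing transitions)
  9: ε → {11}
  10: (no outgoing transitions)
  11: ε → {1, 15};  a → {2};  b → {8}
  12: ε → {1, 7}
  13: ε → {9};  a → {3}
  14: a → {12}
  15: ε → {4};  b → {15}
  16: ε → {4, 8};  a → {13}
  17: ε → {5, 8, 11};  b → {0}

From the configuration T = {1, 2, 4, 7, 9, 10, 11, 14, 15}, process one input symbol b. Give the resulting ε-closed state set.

11 on b → {8}.
15 on b → {15}.
No b-transition from 1, 2, 4, 7, 9, 10, 14.
Union after reading b: {8, 15}.
Now take the ε-closure:
From 15 via ε: add 4.
From 4 via ε: add 1.
From 1 via ε: add 7.
From 7 via ε: add 2.
From 2 via ε: add 14.
No new states can be added; the closed set is {1, 2, 4, 7, 8, 14, 15}.

{1, 2, 4, 7, 8, 14, 15}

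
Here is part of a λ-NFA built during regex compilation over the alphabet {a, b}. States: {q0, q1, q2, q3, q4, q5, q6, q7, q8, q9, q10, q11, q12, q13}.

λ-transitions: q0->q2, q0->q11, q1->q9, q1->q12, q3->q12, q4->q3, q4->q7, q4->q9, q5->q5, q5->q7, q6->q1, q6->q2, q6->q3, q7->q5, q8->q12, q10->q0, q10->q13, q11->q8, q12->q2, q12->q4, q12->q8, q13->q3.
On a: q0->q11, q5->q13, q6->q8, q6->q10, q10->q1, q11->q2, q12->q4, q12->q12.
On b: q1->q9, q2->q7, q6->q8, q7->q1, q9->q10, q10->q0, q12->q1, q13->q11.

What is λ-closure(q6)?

Start with {q6}.
From q6 via λ: add q1, q2, q3.
From q1 via λ: add q9, q12.
From q12 via λ: add q4, q8.
From q4 via λ: add q7.
From q7 via λ: add q5.
No new states can be added; the closed set is {q1, q2, q3, q4, q5, q6, q7, q8, q9, q12}.

{q1, q2, q3, q4, q5, q6, q7, q8, q9, q12}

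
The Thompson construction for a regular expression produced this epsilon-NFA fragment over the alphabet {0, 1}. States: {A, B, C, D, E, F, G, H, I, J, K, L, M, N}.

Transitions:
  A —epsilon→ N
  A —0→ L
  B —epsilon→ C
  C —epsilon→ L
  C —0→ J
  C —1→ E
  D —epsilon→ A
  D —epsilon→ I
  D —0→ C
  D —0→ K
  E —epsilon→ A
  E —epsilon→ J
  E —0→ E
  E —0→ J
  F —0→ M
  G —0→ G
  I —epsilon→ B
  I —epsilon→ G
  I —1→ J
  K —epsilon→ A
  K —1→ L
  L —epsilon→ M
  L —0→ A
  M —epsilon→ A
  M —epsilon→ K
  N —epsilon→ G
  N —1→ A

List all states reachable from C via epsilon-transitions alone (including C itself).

Start with {C}.
From C via epsilon: add L.
From L via epsilon: add M.
From M via epsilon: add A, K.
From A via epsilon: add N.
From N via epsilon: add G.
No new states can be added; the closed set is {A, C, G, K, L, M, N}.

{A, C, G, K, L, M, N}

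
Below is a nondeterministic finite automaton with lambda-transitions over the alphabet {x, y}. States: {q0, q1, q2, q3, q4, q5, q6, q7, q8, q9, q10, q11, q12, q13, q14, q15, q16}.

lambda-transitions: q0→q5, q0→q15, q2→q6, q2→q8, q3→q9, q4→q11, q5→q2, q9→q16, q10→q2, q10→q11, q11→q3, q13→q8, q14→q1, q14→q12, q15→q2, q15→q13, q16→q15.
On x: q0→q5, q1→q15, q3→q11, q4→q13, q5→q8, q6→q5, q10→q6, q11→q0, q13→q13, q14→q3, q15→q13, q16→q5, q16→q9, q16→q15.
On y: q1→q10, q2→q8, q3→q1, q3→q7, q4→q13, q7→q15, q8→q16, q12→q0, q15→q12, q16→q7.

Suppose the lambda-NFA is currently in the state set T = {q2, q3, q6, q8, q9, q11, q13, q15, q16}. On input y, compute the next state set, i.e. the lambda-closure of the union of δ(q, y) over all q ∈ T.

q2 on y → {q8}.
q3 on y → {q1, q7}.
q8 on y → {q16}.
q15 on y → {q12}.
q16 on y → {q7}.
No y-transition from q6, q9, q11, q13.
Union after reading y: {q1, q7, q8, q12, q16}.
Now take the lambda-closure:
From q16 via lambda: add q15.
From q15 via lambda: add q2, q13.
From q2 via lambda: add q6.
No new states can be added; the closed set is {q1, q2, q6, q7, q8, q12, q13, q15, q16}.

{q1, q2, q6, q7, q8, q12, q13, q15, q16}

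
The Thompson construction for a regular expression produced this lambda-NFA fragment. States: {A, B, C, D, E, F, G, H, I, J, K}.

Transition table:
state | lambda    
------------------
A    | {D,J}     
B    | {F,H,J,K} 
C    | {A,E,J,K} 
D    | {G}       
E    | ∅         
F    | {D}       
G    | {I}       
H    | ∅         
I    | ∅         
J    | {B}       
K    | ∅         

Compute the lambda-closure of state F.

Start with {F}.
From F via lambda: add D.
From D via lambda: add G.
From G via lambda: add I.
No new states can be added; the closed set is {D, F, G, I}.

{D, F, G, I}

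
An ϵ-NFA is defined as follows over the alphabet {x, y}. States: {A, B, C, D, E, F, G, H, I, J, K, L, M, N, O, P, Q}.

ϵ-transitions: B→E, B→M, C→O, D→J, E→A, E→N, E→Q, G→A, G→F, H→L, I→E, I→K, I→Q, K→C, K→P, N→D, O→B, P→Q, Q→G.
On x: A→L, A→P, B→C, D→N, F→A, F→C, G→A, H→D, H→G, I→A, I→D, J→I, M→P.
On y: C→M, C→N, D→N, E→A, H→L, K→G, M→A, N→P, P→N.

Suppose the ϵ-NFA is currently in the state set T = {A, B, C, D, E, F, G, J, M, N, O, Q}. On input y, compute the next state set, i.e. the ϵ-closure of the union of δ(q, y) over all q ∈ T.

C on y → {M, N}.
D on y → {N}.
E on y → {A}.
M on y → {A}.
N on y → {P}.
No y-transition from A, B, F, G, J, O, Q.
Union after reading y: {A, M, N, P}.
Now take the ϵ-closure:
From N via ϵ: add D.
From P via ϵ: add Q.
From D via ϵ: add J.
From Q via ϵ: add G.
From G via ϵ: add F.
No new states can be added; the closed set is {A, D, F, G, J, M, N, P, Q}.

{A, D, F, G, J, M, N, P, Q}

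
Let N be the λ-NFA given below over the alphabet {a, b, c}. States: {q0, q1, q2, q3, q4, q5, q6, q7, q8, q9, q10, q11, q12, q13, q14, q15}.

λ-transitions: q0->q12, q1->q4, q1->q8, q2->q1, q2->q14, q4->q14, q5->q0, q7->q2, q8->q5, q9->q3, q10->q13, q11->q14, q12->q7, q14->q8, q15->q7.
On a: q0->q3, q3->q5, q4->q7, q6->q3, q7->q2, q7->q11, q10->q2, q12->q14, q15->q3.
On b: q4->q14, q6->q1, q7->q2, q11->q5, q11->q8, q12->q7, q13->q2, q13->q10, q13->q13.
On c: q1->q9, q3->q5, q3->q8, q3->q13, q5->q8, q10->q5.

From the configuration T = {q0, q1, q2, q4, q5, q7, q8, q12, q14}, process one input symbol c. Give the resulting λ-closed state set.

q1 on c → {q9}.
q5 on c → {q8}.
No c-transition from q0, q2, q4, q7, q8, q12, q14.
Union after reading c: {q8, q9}.
Now take the λ-closure:
From q8 via λ: add q5.
From q9 via λ: add q3.
From q5 via λ: add q0.
From q0 via λ: add q12.
From q12 via λ: add q7.
From q7 via λ: add q2.
From q2 via λ: add q1, q14.
From q1 via λ: add q4.
No new states can be added; the closed set is {q0, q1, q2, q3, q4, q5, q7, q8, q9, q12, q14}.

{q0, q1, q2, q3, q4, q5, q7, q8, q9, q12, q14}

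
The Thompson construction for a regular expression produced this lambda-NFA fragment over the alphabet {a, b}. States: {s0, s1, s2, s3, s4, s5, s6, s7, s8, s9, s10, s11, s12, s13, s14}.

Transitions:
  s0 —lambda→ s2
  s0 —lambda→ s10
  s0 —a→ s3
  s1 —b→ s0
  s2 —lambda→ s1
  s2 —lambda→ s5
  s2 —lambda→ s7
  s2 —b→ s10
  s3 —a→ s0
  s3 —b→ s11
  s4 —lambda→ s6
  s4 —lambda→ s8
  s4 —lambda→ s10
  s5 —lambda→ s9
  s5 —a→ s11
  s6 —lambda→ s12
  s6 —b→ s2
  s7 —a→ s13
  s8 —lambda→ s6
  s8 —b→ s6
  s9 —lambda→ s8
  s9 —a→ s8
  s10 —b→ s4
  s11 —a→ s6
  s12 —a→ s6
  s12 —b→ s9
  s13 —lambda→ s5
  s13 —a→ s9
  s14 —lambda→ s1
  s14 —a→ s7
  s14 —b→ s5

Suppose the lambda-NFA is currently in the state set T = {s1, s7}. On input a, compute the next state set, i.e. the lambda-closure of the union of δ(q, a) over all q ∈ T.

s7 on a → {s13}.
No a-transition from s1.
Union after reading a: {s13}.
Now take the lambda-closure:
From s13 via lambda: add s5.
From s5 via lambda: add s9.
From s9 via lambda: add s8.
From s8 via lambda: add s6.
From s6 via lambda: add s12.
No new states can be added; the closed set is {s5, s6, s8, s9, s12, s13}.

{s5, s6, s8, s9, s12, s13}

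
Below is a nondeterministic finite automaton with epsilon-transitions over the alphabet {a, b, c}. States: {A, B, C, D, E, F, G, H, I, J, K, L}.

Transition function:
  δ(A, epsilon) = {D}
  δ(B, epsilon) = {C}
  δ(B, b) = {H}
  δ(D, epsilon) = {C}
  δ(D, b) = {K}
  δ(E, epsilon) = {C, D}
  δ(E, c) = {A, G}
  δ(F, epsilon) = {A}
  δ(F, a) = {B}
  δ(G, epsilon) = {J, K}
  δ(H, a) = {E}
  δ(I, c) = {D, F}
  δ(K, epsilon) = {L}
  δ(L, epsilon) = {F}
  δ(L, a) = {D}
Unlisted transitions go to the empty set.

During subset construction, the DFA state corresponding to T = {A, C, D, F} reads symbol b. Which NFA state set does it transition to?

D on b → {K}.
No b-transition from A, C, F.
Union after reading b: {K}.
Now take the epsilon-closure:
From K via epsilon: add L.
From L via epsilon: add F.
From F via epsilon: add A.
From A via epsilon: add D.
From D via epsilon: add C.
No new states can be added; the closed set is {A, C, D, F, K, L}.

{A, C, D, F, K, L}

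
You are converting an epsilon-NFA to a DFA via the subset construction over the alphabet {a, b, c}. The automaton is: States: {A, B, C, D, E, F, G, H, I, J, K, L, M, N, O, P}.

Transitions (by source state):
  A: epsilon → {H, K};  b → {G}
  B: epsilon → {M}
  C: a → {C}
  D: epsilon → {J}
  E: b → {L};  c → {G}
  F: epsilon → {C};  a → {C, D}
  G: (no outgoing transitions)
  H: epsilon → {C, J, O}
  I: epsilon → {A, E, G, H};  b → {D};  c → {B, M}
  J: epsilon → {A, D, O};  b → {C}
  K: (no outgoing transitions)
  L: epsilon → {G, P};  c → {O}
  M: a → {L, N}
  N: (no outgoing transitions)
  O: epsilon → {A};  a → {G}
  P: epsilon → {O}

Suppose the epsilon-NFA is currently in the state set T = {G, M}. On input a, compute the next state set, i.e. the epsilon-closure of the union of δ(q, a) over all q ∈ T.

{A, C, D, G, H, J, K, L, N, O, P}

M on a → {L, N}.
No a-transition from G.
Union after reading a: {L, N}.
Now take the epsilon-closure:
From L via epsilon: add G, P.
From P via epsilon: add O.
From O via epsilon: add A.
From A via epsilon: add H, K.
From H via epsilon: add C, J.
From J via epsilon: add D.
No new states can be added; the closed set is {A, C, D, G, H, J, K, L, N, O, P}.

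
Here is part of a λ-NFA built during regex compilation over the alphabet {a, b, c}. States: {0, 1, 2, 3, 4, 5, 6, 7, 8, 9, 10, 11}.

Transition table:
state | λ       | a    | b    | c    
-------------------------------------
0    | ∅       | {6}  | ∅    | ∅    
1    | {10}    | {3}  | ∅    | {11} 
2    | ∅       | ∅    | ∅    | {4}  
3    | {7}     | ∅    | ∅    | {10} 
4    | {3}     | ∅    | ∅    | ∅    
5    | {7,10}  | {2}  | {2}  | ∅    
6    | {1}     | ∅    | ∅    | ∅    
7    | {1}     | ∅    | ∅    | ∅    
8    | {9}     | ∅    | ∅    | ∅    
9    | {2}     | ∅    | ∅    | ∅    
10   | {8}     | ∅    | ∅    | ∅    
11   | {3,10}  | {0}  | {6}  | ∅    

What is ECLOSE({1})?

Start with {1}.
From 1 via λ: add 10.
From 10 via λ: add 8.
From 8 via λ: add 9.
From 9 via λ: add 2.
No new states can be added; the closed set is {1, 2, 8, 9, 10}.

{1, 2, 8, 9, 10}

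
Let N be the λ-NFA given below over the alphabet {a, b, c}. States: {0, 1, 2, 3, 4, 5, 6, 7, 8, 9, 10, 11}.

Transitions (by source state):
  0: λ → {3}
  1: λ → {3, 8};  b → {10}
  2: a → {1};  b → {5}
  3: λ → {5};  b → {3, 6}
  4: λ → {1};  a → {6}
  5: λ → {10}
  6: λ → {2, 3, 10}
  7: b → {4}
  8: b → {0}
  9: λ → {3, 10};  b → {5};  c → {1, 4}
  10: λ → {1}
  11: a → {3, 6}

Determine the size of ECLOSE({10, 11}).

6

Start with {10, 11}.
From 10 via λ: add 1.
From 1 via λ: add 3, 8.
From 3 via λ: add 5.
λ-closure = {1, 3, 5, 8, 10, 11}, which has 6 states.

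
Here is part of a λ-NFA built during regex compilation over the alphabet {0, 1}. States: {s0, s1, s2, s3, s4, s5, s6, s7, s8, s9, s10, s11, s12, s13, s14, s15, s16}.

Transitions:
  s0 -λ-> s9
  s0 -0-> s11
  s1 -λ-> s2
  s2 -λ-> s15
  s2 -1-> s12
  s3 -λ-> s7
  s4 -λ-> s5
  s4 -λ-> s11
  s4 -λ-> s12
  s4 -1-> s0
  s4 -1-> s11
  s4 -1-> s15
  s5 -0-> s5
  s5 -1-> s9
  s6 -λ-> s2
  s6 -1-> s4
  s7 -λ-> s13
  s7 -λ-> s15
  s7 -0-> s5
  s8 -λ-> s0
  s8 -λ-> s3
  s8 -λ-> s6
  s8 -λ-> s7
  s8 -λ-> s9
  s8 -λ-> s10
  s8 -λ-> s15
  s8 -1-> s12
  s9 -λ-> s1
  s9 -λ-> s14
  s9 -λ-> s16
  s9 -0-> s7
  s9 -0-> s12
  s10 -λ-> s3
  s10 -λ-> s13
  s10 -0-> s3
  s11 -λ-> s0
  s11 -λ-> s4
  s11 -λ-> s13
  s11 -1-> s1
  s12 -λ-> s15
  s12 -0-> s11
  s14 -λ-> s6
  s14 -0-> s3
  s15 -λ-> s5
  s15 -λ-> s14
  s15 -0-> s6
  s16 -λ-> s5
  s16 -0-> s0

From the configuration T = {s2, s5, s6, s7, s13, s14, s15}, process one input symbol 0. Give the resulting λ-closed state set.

s5 on 0 → {s5}.
s7 on 0 → {s5}.
s14 on 0 → {s3}.
s15 on 0 → {s6}.
No 0-transition from s2, s6, s13.
Union after reading 0: {s3, s5, s6}.
Now take the λ-closure:
From s3 via λ: add s7.
From s6 via λ: add s2.
From s2 via λ: add s15.
From s7 via λ: add s13.
From s15 via λ: add s14.
No new states can be added; the closed set is {s2, s3, s5, s6, s7, s13, s14, s15}.

{s2, s3, s5, s6, s7, s13, s14, s15}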